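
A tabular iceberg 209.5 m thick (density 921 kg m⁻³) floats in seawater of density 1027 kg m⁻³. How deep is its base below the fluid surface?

Draft d = t ρ_obj/ρ_fluid = 209.5 m × 921/1027 = 188 m.

188 m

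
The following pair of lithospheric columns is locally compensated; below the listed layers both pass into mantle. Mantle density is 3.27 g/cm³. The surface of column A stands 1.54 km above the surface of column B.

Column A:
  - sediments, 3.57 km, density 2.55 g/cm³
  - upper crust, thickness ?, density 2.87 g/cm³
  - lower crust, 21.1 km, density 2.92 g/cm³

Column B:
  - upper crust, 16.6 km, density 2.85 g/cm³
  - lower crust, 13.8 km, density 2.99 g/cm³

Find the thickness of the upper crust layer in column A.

Take the compensation level at the base of the deeper column (depth z_c below the surface of column A) and equate Σ ρ_i t_i down to z_c; mantle fills any gap and the z_c terms cancel.
Column A: 3.57×2.55 + x×2.87 + 21.1×2.92 + (z_c − 24.67 − x)×3.27
Column B: 1.54×0 + 16.6×2.85 + 13.8×2.99 + (z_c − 1.54 − 30.4)×3.27
The z_c×3.27 term appears on both sides and cancels. Collect the known terms of each column as K = Σ(ρt)_known − 3.27 × (depth of known layers): K_A = 70.7155 − 3.27×24.67 = −9.9554; K_B = 88.572 − 3.27×(1.54 + 30.4) = −15.8718.
Balance: K_A − x×(3.27 − 2.87) = K_B, so x = (K_A − K_B)/(3.27 − 2.87) = 5.9164/0.4 = 14.8 km.

14.8 km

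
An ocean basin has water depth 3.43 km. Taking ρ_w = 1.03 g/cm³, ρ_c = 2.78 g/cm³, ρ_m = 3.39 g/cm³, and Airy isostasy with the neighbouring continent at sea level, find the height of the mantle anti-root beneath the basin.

9.84 km

By Archimedes' principle applied to the lithosphere: replacing crust with seawater at the top is compensated by replacing crust with mantle at the base: d (ρ_c − ρ_w) = a (ρ_m − ρ_c).
a = d (ρ_c − ρ_w)/(ρ_m − ρ_c) = 3.43 km × 1.75/0.61 = 9.84 km.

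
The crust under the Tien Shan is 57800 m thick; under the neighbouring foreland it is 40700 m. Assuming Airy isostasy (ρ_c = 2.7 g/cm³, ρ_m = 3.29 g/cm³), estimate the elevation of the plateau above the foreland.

3070 m

Excess crust Δ = 57800 m − 40700 m = 17100 m, split between elevation h and root r with h + r = Δ.
Airy balance ρ_c h = (ρ_m − ρ_c) r gives r = h ρ_c/(ρ_m − ρ_c), so h (1 + ρ_c/(ρ_m − ρ_c)) = Δ, i.e. h = Δ (ρ_m − ρ_c)/ρ_m.
h = 17100 m × 0.59/3.29 = 3070 m.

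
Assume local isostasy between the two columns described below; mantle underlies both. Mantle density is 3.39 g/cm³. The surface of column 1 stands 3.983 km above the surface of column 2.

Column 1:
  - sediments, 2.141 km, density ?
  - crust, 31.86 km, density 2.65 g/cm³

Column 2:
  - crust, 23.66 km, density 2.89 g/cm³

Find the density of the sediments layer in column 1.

Take the compensation level at the base of the deeper column (depth z_c below the surface of column 1) and equate Σ ρ_i t_i down to z_c; mantle fills any gap and the z_c terms cancel.
Column 1: 2.141×ρ + 31.86×2.65 + (z_c − 34.001)×3.39
Column 2: 3.983×0 + 23.66×2.89 + (z_c − 3.983 − 23.66)×3.39
The z_c×3.39 term appears on both sides and cancels. Collect the known terms of each column as K = Σ(ρt)_known − 3.39 × (depth of known layers): K_1 = 84.429 − 3.39×34.001 = −30.83439; K_2 = 68.3774 − 3.39×(3.983 + 23.66) = −25.33237.
Balance: K_1 + 2.141×ρ = K_2, so ρ = (K_2 − K_1)/2.141 = 5.50202/2.141 = 2.57 g/cm³.

2.57 g/cm³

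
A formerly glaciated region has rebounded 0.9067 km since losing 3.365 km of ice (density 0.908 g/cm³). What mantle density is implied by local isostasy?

3.37 g/cm³

ρ_m = ρ_ice t / u = 0.908 × 3.365 km/0.9067 km = 3.37 g/cm³.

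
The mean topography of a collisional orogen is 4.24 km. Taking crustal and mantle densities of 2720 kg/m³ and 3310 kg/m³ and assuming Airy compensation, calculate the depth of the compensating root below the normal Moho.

19.5 km

Balancing pressure at the compensation depth: the weight of the topography is balanced by the buoyancy of the root, ρ_c h = (ρ_m − ρ_c) r.
r = h · ρ_c / (ρ_m − ρ_c) = 4.24 km × 2720 / (3310 − 2720) = 19.5 km.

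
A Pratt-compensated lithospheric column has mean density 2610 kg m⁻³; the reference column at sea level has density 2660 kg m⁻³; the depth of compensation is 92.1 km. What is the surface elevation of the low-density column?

ρ_ref D = ρ (D + h) → h = D (ρ_ref − ρ)/ρ.
h = 92.1 km × (2660 − 2610)/2610 = 1.76 km.

1.76 km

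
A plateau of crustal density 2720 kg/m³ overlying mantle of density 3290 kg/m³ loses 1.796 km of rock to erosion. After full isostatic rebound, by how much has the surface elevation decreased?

Rebound u = e ρ_c/ρ_m = 1.796 km × 2720/3290 = 1.485 km.
Net surface drop = e − u = 1.796 km − 1.485 km = e (ρ_m − ρ_c)/ρ_m = 0.311 km.

0.311 km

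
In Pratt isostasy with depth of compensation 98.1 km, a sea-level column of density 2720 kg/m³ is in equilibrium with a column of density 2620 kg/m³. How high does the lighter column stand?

3.74 km

ρ_ref D = ρ (D + h) → h = D (ρ_ref − ρ)/ρ.
h = 98.1 km × (2720 − 2620)/2620 = 3.74 km.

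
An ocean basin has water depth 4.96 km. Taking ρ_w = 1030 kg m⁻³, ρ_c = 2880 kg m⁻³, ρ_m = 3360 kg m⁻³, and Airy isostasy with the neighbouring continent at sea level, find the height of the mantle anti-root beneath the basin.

In Airy isostatic equilibrium: replacing crust with seawater at the top is compensated by replacing crust with mantle at the base: d (ρ_c − ρ_w) = a (ρ_m − ρ_c).
a = d (ρ_c − ρ_w)/(ρ_m − ρ_c) = 4.96 km × 1850/480 = 19.1 km.

19.1 km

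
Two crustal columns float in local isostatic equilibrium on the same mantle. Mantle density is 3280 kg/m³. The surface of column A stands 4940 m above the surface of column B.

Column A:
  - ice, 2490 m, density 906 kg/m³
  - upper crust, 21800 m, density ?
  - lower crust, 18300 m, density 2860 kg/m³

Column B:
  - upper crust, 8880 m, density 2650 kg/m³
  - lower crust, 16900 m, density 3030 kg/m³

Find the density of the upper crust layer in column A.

Take the compensation level at the base of the deeper column (depth z_c below the surface of column A) and equate Σ ρ_i t_i down to z_c; mantle fills any gap and the z_c terms cancel.
Column A: 2490×906 + 21800×ρ + 18300×2860 + (z_c − 42590)×3280
Column B: 4940×0 + 8880×2650 + 16900×3030 + (z_c − 4940 − 25780)×3280
The z_c×3280 term appears on both sides and cancels. Collect the known terms of each column as K = Σ(ρt)_known − 3280 × (depth of known layers): K_A = 54593940 − 3280×42590 = −85101260; K_B = 74739000 − 3280×(4940 + 25780) = −26022600.
Balance: K_A + 21800×ρ = K_B, so ρ = (K_B − K_A)/21800 = 59078700/21800 = 2710 kg/m³.

2710 kg/m³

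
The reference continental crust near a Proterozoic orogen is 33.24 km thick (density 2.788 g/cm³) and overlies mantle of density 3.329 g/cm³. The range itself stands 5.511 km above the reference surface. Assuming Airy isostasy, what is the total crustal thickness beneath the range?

67.2 km

Root depth r = h ρ_c / (ρ_m − ρ_c) = 5.511 km × 2.788 / 0.541 = 28.4 km.
Total thickness = T + h + r = 33.24 km + 5.511 km + 28.4 km = 67.2 km.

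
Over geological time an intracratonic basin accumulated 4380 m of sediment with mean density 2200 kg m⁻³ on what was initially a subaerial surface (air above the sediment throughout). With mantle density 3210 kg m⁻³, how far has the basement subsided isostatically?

Subaerial load: s = t ρ_sed / ρ_m = 4380 m × 2200/3210 = 3000 m.

3000 m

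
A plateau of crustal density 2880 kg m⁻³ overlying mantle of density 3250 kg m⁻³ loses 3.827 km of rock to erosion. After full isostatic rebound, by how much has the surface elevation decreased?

Rebound u = e ρ_c/ρ_m = 3.827 km × 2880/3250 = 3.391 km.
Net surface drop = e − u = 3.827 km − 3.391 km = e (ρ_m − ρ_c)/ρ_m = 0.436 km.

0.436 km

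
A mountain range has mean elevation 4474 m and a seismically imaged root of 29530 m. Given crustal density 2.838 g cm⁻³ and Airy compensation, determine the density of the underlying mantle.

3.27 g cm⁻³

Airy balance: ρ_c h = (ρ_m − ρ_c) r → ρ_m = ρ_c (1 + h/r).
ρ_m = 2.838 × (1 + 4474 m/29530 m) = 3.27 g cm⁻³.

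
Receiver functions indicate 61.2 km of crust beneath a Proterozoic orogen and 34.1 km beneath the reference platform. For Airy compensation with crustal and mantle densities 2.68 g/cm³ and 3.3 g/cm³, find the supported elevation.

Excess crust Δ = 61.2 km − 34.1 km = 27.1 km, split between elevation h and root r with h + r = Δ.
Airy balance ρ_c h = (ρ_m − ρ_c) r gives r = h ρ_c/(ρ_m − ρ_c), so h (1 + ρ_c/(ρ_m − ρ_c)) = Δ, i.e. h = Δ (ρ_m − ρ_c)/ρ_m.
h = 27.1 km × 0.62/3.3 = 5.09 km.

5.09 km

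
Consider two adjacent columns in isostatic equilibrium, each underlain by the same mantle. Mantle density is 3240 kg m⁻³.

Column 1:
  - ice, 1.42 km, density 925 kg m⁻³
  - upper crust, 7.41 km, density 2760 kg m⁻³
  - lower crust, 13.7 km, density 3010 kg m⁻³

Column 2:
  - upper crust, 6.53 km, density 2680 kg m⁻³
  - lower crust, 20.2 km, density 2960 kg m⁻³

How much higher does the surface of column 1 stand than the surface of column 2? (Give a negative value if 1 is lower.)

For any compensation level in the mantle, the mantle terms cancel and isostasy reduces to e = (Σt_1 − Σt_2) − (Σ(ρt)_1 − Σ(ρt)_2) / ρ_m.
Σt_1 = 22.53 km; Σt_2 = 26.73 km; Σ(ρt)_1 = 63002.1; Σ(ρt)_2 = 77292.4 (in km·kg m⁻³).
e = (22.53 − 26.73) − (63002.1 − 77292.4) / 3240 = 0.211 km.

0.211 km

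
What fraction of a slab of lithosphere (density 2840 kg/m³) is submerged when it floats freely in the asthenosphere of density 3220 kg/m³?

0.882

Submerged fraction = ρ_obj/ρ_fluid = 2840/3220 = 0.882.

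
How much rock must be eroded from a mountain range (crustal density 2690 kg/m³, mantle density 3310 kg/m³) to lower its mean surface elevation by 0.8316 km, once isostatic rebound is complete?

4.44 km

Net drop Δ = e − u = e − e ρ_c/ρ_m = e (ρ_m − ρ_c)/ρ_m.
e = Δ ρ_m/(ρ_m − ρ_c) = 0.8316 km × 3310/620 = 4.44 km.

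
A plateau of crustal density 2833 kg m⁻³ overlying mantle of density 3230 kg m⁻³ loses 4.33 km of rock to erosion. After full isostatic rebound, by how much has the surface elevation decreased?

0.532 km

Rebound u = e ρ_c/ρ_m = 4.33 km × 2833/3230 = 3.798 km.
Net surface drop = e − u = 4.33 km − 3.798 km = e (ρ_m − ρ_c)/ρ_m = 0.532 km.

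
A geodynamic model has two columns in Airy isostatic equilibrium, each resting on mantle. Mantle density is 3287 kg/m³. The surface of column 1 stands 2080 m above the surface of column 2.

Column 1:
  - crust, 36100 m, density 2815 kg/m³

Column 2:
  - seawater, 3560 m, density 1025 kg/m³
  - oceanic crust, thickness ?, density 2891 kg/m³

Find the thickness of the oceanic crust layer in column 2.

5430 m

Take the compensation level at the base of the deeper column (depth z_c below the surface of column 1) and equate Σ ρ_i t_i down to z_c; mantle fills any gap and the z_c terms cancel.
Column 1: 36100×2815 + (z_c − 36100)×3287
Column 2: 2080×0 + 3560×1025 + x×2891 + (z_c − 2080 − 3560 − x)×3287
The z_c×3287 term appears on both sides and cancels. Collect the known terms of each column as K = Σ(ρt)_known − 3287 × (depth of known layers): K_1 = 101621500 − 3287×36100 = −17039200; K_2 = 3649000 − 3287×(2080 + 3560) = −14889680.
Balance: K_1 = K_2 − x×(3287 − 2891), so x = (K_2 − K_1)/(3287 − 2891) = 2149520/396 = 5430 m.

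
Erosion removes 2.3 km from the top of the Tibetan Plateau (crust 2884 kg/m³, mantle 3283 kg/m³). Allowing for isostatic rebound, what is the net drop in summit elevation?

Rebound u = e ρ_c/ρ_m = 2.3 km × 2884/3283 = 2.02 km.
Net surface drop = e − u = 2.3 km − 2.02 km = e (ρ_m − ρ_c)/ρ_m = 0.28 km.

0.28 km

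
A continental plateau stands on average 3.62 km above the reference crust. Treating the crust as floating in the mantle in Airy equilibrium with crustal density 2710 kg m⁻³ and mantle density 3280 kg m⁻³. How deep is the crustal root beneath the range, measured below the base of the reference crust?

In Airy isostatic equilibrium: the weight of the topography is balanced by the buoyancy of the root, ρ_c h = (ρ_m − ρ_c) r.
r = h · ρ_c / (ρ_m − ρ_c) = 3.62 km × 2710 / (3280 − 2710) = 17.2 km.

17.2 km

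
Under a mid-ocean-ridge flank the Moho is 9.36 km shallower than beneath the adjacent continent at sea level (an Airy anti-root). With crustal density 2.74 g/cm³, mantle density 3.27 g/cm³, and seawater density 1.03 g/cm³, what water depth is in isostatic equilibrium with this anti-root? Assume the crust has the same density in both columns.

Replacing a thickness d of crust by seawater at the top must be balanced by replacing crust with mantle at the base: d (ρ_c − ρ_w) = a (ρ_m − ρ_c).
d = a (ρ_m − ρ_c)/(ρ_c − ρ_w) = 9.36 km × 0.53/1.71 = 2.9 km.

2.9 km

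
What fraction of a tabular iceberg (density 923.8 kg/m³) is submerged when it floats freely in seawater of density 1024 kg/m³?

90.2%

Submerged fraction = ρ_obj/ρ_fluid = 923.8/1024 = 90.2%.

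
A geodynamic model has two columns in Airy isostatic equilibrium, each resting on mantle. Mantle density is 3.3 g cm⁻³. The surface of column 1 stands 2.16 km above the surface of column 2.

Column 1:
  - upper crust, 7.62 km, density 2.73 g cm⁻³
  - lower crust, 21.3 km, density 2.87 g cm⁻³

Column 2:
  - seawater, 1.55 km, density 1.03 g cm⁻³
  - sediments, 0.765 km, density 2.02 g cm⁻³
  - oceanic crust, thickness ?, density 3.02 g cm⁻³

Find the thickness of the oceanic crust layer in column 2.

Take the compensation level at the base of the deeper column (depth z_c below the surface of column 1) and equate Σ ρ_i t_i down to z_c; mantle fills any gap and the z_c terms cancel.
Column 1: 7.62×2.73 + 21.3×2.87 + (z_c − 28.92)×3.3
Column 2: 2.16×0 + 1.55×1.03 + 0.765×2.02 + x×3.02 + (z_c − 2.16 − 2.315 − x)×3.3
The z_c×3.3 term appears on both sides and cancels. Collect the known terms of each column as K = Σ(ρt)_known − 3.3 × (depth of known layers): K_1 = 81.9336 − 3.3×28.92 = −13.5024; K_2 = 3.1418 − 3.3×(2.16 + 2.315) = −11.6257.
Balance: K_1 = K_2 − x×(3.3 − 3.02), so x = (K_2 − K_1)/(3.3 − 3.02) = 1.8767/0.28 = 6.7 km.

6.7 km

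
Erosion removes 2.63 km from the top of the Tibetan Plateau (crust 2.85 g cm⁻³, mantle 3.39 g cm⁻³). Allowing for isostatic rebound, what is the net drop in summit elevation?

Rebound u = e ρ_c/ρ_m = 2.63 km × 2.85/3.39 = 2.211 km.
Net surface drop = e − u = 2.63 km − 2.211 km = e (ρ_m − ρ_c)/ρ_m = 0.419 km.

0.419 km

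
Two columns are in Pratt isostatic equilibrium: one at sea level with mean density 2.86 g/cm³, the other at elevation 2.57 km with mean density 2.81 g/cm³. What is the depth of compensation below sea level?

144 km

ρ_ref D = ρ (D + h) → D (ρ_ref − ρ) = ρ h.
D = ρ h/(ρ_ref − ρ) = 2.81 × 2.57 km/(2.86 − 2.81) = 144 km.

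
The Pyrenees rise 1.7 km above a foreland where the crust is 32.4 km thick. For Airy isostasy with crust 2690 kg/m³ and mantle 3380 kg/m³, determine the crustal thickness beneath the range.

Root depth r = h ρ_c / (ρ_m − ρ_c) = 1.7 km × 2690 / 690 = 6.628 km.
Total thickness = T + h + r = 32.4 km + 1.7 km + 6.628 km = 40.7 km.

40.7 km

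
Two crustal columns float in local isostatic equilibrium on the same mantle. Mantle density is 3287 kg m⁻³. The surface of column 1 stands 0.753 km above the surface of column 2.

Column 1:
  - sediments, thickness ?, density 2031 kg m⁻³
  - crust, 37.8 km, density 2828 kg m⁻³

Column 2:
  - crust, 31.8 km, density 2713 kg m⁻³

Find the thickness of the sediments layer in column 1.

Take the compensation level at the base of the deeper column (depth z_c below the surface of column 1) and equate Σ ρ_i t_i down to z_c; mantle fills any gap and the z_c terms cancel.
Column 1: x×2031 + 37.8×2828 + (z_c − 37.8 − x)×3287
Column 2: 0.753×0 + 31.8×2713 + (z_c − 0.753 − 31.8)×3287
The z_c×3287 term appears on both sides and cancels. Collect the known terms of each column as K = Σ(ρt)_known − 3287 × (depth of known layers): K_1 = 106898.4 − 3287×37.8 = −17350.2; K_2 = 86273.4 − 3287×(0.753 + 31.8) = −20728.311.
Balance: K_1 − x×(3287 − 2031) = K_2, so x = (K_1 − K_2)/(3287 − 2031) = 3378.11/1256 = 2.69 km.

2.69 km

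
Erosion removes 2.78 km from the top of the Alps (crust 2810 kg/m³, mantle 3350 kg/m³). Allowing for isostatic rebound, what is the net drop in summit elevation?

Rebound u = e ρ_c/ρ_m = 2.78 km × 2810/3350 = 2.332 km.
Net surface drop = e − u = 2.78 km − 2.332 km = e (ρ_m − ρ_c)/ρ_m = 0.448 km.

0.448 km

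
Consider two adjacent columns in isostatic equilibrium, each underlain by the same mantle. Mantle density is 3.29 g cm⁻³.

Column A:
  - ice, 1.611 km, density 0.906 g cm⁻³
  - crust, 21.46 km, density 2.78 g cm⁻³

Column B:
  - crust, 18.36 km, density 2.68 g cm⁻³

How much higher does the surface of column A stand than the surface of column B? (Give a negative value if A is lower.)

For any compensation level in the mantle, the mantle terms cancel and isostasy reduces to e = (Σt_A − Σt_B) − (Σ(ρt)_A − Σ(ρt)_B) / ρ_m.
Σt_A = 23.071 km; Σt_B = 18.36 km; Σ(ρt)_A = 61.118366; Σ(ρt)_B = 49.2048 (in km·g cm⁻³).
e = (23.071 − 18.36) − (61.118366 − 49.2048) / 3.29 = 1.09 km.

1.09 km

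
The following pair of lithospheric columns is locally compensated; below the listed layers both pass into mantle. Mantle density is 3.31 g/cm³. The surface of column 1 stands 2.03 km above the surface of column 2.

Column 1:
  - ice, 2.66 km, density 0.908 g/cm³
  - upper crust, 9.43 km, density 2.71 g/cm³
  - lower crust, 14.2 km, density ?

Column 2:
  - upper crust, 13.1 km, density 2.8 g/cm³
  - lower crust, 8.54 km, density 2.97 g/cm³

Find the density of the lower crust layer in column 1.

3.01 g/cm³

Take the compensation level at the base of the deeper column (depth z_c below the surface of column 1) and equate Σ ρ_i t_i down to z_c; mantle fills any gap and the z_c terms cancel.
Column 1: 2.66×0.908 + 9.43×2.71 + 14.2×ρ + (z_c − 26.29)×3.31
Column 2: 2.03×0 + 13.1×2.8 + 8.54×2.97 + (z_c − 2.03 − 21.64)×3.31
The z_c×3.31 term appears on both sides and cancels. Collect the known terms of each column as K = Σ(ρt)_known − 3.31 × (depth of known layers): K_1 = 27.97058 − 3.31×26.29 = −59.04932; K_2 = 62.0438 − 3.31×(2.03 + 21.64) = −16.3039.
Balance: K_1 + 14.2×ρ = K_2, so ρ = (K_2 − K_1)/14.2 = 42.7454/14.2 = 3.01 g/cm³.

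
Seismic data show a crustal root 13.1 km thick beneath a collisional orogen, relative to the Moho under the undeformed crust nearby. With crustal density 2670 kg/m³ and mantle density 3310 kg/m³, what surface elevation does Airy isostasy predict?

3.14 km

In Airy isostatic equilibrium: ρ_c h = (ρ_m − ρ_c) r.
h = r (ρ_m − ρ_c) / ρ_c = 13.1 km × (3310 − 2670) / 2670 = 3.14 km.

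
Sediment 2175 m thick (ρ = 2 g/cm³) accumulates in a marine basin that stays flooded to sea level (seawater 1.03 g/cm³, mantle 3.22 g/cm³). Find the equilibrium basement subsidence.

Submarine loading: the sediment displaces seawater, and the subsidence is in turn flooded, so s (ρ_m − ρ_w) = t (ρ_sed − ρ_w).
s = 2175 m × (2 − 1.03) / (3.22 − 1.03) = 963 m.

963 m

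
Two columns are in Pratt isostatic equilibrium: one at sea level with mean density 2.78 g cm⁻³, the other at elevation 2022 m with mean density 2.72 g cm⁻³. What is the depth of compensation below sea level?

91700 m

ρ_ref D = ρ (D + h) → D (ρ_ref − ρ) = ρ h.
D = ρ h/(ρ_ref − ρ) = 2.72 × 2022 m/(2.78 − 2.72) = 91700 m.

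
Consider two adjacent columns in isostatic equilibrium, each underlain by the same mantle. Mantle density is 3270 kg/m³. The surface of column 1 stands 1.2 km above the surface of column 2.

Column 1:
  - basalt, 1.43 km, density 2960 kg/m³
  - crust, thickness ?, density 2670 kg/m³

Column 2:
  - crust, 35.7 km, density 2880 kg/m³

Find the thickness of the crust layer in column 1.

29 km

Take the compensation level at the base of the deeper column (depth z_c below the surface of column 1) and equate Σ ρ_i t_i down to z_c; mantle fills any gap and the z_c terms cancel.
Column 1: 1.43×2960 + x×2670 + (z_c − 1.43 − x)×3270
Column 2: 1.2×0 + 35.7×2880 + (z_c − 1.2 − 35.7)×3270
The z_c×3270 term appears on both sides and cancels. Collect the known terms of each column as K = Σ(ρt)_known − 3270 × (depth of known layers): K_1 = 4232.8 − 3270×1.43 = −443.3; K_2 = 102816 − 3270×(1.2 + 35.7) = −17847.
Balance: K_1 − x×(3270 − 2670) = K_2, so x = (K_1 − K_2)/(3270 − 2670) = 17403.7/600 = 29 km.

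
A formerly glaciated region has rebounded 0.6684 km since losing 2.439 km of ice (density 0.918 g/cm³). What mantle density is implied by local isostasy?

ρ_m = ρ_ice t / u = 0.918 × 2.439 km/0.6684 km = 3.35 g/cm³.

3.35 g/cm³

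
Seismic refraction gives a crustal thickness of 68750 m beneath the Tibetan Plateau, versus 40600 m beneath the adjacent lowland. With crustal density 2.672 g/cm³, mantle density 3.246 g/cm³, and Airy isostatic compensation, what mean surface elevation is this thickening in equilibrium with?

4980 m

Excess crust Δ = 68750 m − 40600 m = 28150 m, split between elevation h and root r with h + r = Δ.
Airy balance ρ_c h = (ρ_m − ρ_c) r gives r = h ρ_c/(ρ_m − ρ_c), so h (1 + ρ_c/(ρ_m − ρ_c)) = Δ, i.e. h = Δ (ρ_m − ρ_c)/ρ_m.
h = 28150 m × 0.574/3.246 = 4980 m.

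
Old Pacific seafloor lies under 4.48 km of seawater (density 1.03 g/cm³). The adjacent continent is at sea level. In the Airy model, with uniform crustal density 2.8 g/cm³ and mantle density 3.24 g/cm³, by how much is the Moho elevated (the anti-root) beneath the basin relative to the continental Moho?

18 km

Isostatic balance requires: replacing crust with seawater at the top is compensated by replacing crust with mantle at the base: d (ρ_c − ρ_w) = a (ρ_m − ρ_c).
a = d (ρ_c − ρ_w)/(ρ_m − ρ_c) = 4.48 km × 1.77/0.44 = 18 km.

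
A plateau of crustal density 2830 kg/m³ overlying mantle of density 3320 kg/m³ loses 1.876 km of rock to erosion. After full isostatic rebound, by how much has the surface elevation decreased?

0.277 km

Rebound u = e ρ_c/ρ_m = 1.876 km × 2830/3320 = 1.599 km.
Net surface drop = e − u = 1.876 km − 1.599 km = e (ρ_m − ρ_c)/ρ_m = 0.277 km.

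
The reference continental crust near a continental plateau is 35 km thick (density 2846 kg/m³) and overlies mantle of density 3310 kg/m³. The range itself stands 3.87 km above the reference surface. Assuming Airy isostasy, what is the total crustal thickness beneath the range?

Root depth r = h ρ_c / (ρ_m − ρ_c) = 3.87 km × 2846 / 464 = 23.74 km.
Total thickness = T + h + r = 35 km + 3.87 km + 23.74 km = 62.6 km.

62.6 km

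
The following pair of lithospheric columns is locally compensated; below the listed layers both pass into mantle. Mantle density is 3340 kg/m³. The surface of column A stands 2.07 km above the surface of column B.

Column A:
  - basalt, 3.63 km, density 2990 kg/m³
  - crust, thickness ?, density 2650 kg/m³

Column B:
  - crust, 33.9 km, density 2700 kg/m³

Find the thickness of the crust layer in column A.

39.6 km

Take the compensation level at the base of the deeper column (depth z_c below the surface of column A) and equate Σ ρ_i t_i down to z_c; mantle fills any gap and the z_c terms cancel.
Column A: 3.63×2990 + x×2650 + (z_c − 3.63 − x)×3340
Column B: 2.07×0 + 33.9×2700 + (z_c − 2.07 − 33.9)×3340
The z_c×3340 term appears on both sides and cancels. Collect the known terms of each column as K = Σ(ρt)_known − 3340 × (depth of known layers): K_A = 10853.7 − 3340×3.63 = −1270.5; K_B = 91530 − 3340×(2.07 + 33.9) = −28609.8.
Balance: K_A − x×(3340 − 2650) = K_B, so x = (K_A − K_B)/(3340 − 2650) = 27339.3/690 = 39.6 km.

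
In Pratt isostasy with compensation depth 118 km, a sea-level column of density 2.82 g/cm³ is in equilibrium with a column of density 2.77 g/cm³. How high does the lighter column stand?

2.13 km

ρ_ref D = ρ (D + h) → h = D (ρ_ref − ρ)/ρ.
h = 118 km × (2.82 − 2.77)/2.77 = 2.13 km.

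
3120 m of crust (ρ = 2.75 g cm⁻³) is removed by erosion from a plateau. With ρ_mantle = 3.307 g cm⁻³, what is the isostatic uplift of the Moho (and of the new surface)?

2590 m

Unloading: uplift u = e ρ_c/ρ_m = 3120 m × 2.75/3.307 = 2590 m.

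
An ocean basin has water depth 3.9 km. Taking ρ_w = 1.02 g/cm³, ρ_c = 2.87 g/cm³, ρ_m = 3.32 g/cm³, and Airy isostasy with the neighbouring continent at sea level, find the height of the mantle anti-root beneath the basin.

Balancing pressure at the compensation depth: replacing crust with seawater at the top is compensated by replacing crust with mantle at the base: d (ρ_c − ρ_w) = a (ρ_m − ρ_c).
a = d (ρ_c − ρ_w)/(ρ_m − ρ_c) = 3.9 km × 1.85/0.45 = 16 km.

16 km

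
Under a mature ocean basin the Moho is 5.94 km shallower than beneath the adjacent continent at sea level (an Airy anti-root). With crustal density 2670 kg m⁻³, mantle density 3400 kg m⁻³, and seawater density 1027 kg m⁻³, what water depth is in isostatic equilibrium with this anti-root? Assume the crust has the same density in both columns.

2.64 km

Replacing a thickness d of crust by seawater at the top must be balanced by replacing crust with mantle at the base: d (ρ_c − ρ_w) = a (ρ_m − ρ_c).
d = a (ρ_m − ρ_c)/(ρ_c − ρ_w) = 5.94 km × 730/1643 = 2.64 km.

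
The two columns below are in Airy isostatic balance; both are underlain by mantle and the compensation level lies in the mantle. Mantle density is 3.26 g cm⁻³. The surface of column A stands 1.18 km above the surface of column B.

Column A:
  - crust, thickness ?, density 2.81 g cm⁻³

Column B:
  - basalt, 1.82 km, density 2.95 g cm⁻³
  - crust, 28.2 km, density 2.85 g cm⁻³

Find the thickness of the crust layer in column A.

Take the compensation level at the base of the deeper column (depth z_c below the surface of column A) and equate Σ ρ_i t_i down to z_c; mantle fills any gap and the z_c terms cancel.
Column A: x×2.81 + (z_c − 0 − x)×3.26
Column B: 1.18×0 + 1.82×2.95 + 28.2×2.85 + (z_c − 1.18 − 30.02)×3.26
The z_c×3.26 term appears on both sides and cancels. Collect the known terms of each column as K = Σ(ρt)_known − 3.26 × (depth of known layers): K_A = 0 − 3.26×0 = 0; K_B = 85.739 − 3.26×(1.18 + 30.02) = −15.973.
Balance: K_A − x×(3.26 − 2.81) = K_B, so x = (K_A − K_B)/(3.26 − 2.81) = 15.973/0.45 = 35.5 km.

35.5 km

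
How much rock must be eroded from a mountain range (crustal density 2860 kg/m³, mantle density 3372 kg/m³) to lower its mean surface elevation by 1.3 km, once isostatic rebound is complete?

Net drop Δ = e − u = e − e ρ_c/ρ_m = e (ρ_m − ρ_c)/ρ_m.
e = Δ ρ_m/(ρ_m − ρ_c) = 1.3 km × 3372/512 = 8.56 km.

8.56 km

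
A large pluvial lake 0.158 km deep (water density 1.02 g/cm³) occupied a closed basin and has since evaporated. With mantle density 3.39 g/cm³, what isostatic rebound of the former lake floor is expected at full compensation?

0.0475 km

u = d ρ_w/ρ_m = 0.158 km × 1.02/3.39 = 0.0475 km.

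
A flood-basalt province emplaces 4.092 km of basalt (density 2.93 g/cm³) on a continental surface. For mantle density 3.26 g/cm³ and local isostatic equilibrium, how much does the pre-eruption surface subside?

3.68 km

Subaerial loading: s = t ρ_load / ρ_m.
s = 4.092 km × 2.93/3.26 = 3.68 km.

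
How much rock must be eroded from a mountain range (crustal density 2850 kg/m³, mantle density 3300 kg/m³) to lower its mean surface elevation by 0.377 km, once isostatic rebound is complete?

2.76 km

Net drop Δ = e − u = e − e ρ_c/ρ_m = e (ρ_m − ρ_c)/ρ_m.
e = Δ ρ_m/(ρ_m − ρ_c) = 0.377 km × 3300/450 = 2.76 km.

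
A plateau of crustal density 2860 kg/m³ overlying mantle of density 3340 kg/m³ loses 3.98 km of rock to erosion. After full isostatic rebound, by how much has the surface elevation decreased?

0.572 km

Rebound u = e ρ_c/ρ_m = 3.98 km × 2860/3340 = 3.408 km.
Net surface drop = e − u = 3.98 km − 3.408 km = e (ρ_m − ρ_c)/ρ_m = 0.572 km.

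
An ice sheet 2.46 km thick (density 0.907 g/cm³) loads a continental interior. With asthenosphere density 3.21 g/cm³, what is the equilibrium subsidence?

In Airy isostatic equilibrium: the ice load ρ_ice t is balanced by mantle displaced below, ρ_m s.
s = t ρ_ice / ρ_m = 2.46 km × 0.907/3.21 = 0.695 km.

0.695 km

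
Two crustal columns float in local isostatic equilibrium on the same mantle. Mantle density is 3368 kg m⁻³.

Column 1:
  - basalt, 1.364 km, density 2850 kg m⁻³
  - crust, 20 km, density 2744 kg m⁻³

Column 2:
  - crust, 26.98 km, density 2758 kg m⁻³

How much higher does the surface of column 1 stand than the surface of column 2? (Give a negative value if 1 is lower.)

−0.971 km

For any compensation level in the mantle, the mantle terms cancel and isostasy reduces to e = (Σt_1 − Σt_2) − (Σ(ρt)_1 − Σ(ρt)_2) / ρ_m.
Σt_1 = 21.364 km; Σt_2 = 26.98 km; Σ(ρt)_1 = 58767.4; Σ(ρt)_2 = 74410.84 (in km·kg m⁻³).
e = (21.364 − 26.98) − (58767.4 − 74410.84) / 3368 = −0.971 km.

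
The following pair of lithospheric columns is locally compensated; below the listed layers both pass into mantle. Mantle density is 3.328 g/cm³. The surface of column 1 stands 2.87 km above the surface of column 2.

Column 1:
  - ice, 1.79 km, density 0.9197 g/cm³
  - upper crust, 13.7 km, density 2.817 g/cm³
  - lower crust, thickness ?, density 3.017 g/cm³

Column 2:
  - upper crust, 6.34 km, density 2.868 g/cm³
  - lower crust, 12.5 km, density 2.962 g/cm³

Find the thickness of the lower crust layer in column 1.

Take the compensation level at the base of the deeper column (depth z_c below the surface of column 1) and equate Σ ρ_i t_i down to z_c; mantle fills any gap and the z_c terms cancel.
Column 1: 1.79×0.9197 + 13.7×2.817 + x×3.017 + (z_c − 15.49 − x)×3.328
Column 2: 2.87×0 + 6.34×2.868 + 12.5×2.962 + (z_c − 2.87 − 18.84)×3.328
The z_c×3.328 term appears on both sides and cancels. Collect the known terms of each column as K = Σ(ρt)_known − 3.328 × (depth of known layers): K_1 = 40.239163 − 3.328×15.49 = −11.311557; K_2 = 55.20812 − 3.328×(2.87 + 18.84) = −17.04276.
Balance: K_1 − x×(3.328 − 3.017) = K_2, so x = (K_1 − K_2)/(3.328 − 3.017) = 5.7312/0.311 = 18.4 km.

18.4 km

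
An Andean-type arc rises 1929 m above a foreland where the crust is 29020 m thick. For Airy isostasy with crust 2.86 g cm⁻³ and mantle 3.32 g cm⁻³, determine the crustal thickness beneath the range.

Root depth r = h ρ_c / (ρ_m − ρ_c) = 1929 m × 2.86 / 0.46 = 11990 m.
Total thickness = T + h + r = 29020 m + 1929 m + 11990 m = 42900 m.

42900 m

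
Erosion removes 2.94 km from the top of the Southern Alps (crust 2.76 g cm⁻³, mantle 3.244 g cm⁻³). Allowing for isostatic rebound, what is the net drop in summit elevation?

Rebound u = e ρ_c/ρ_m = 2.94 km × 2.76/3.244 = 2.501 km.
Net surface drop = e − u = 2.94 km − 2.501 km = e (ρ_m − ρ_c)/ρ_m = 0.439 km.

0.439 km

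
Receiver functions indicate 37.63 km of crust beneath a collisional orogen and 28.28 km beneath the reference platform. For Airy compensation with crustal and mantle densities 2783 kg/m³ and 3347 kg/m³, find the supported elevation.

Excess crust Δ = 37.63 km − 28.28 km = 9.35 km, split between elevation h and root r with h + r = Δ.
Airy balance ρ_c h = (ρ_m − ρ_c) r gives r = h ρ_c/(ρ_m − ρ_c), so h (1 + ρ_c/(ρ_m − ρ_c)) = Δ, i.e. h = Δ (ρ_m − ρ_c)/ρ_m.
h = 9.35 km × 564/3347 = 1.58 km.

1.58 km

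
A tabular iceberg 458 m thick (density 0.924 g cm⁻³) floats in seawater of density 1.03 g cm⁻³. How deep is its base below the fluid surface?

Draft d = t ρ_obj/ρ_fluid = 458 m × 0.924/1.03 = 411 m.

411 m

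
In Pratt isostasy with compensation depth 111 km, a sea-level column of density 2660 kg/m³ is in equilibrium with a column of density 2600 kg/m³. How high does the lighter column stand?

2.56 km

ρ_ref D = ρ (D + h) → h = D (ρ_ref − ρ)/ρ.
h = 111 km × (2660 − 2600)/2600 = 2.56 km.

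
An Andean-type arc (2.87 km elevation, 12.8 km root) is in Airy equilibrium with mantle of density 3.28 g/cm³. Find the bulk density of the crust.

2.68 g/cm³

ρ_c h = (ρ_m − ρ_c) r → ρ_c (h + r) = ρ_m r → ρ_c = ρ_m r / (h + r).
ρ_c = 3.28 × 12.8 km / (2.87 km + 12.8 km) = 2.68 g/cm³.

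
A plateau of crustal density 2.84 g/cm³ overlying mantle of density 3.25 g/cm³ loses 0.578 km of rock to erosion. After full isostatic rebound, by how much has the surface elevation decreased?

0.0729 km

Rebound u = e ρ_c/ρ_m = 0.578 km × 2.84/3.25 = 0.5051 km.
Net surface drop = e − u = 0.578 km − 0.5051 km = e (ρ_m − ρ_c)/ρ_m = 0.0729 km.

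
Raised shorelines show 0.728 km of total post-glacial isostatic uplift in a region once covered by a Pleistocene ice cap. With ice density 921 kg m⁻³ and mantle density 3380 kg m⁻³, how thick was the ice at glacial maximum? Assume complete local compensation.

2.67 km

u = t ρ_ice/ρ_m → t = u ρ_m/ρ_ice = 0.728 km × 3380/921 = 2.67 km.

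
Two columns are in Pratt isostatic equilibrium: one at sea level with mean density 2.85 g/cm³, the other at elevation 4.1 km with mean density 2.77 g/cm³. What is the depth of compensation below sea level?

142 km

ρ_ref D = ρ (D + h) → D (ρ_ref − ρ) = ρ h.
D = ρ h/(ρ_ref − ρ) = 2.77 × 4.1 km/(2.85 − 2.77) = 142 km.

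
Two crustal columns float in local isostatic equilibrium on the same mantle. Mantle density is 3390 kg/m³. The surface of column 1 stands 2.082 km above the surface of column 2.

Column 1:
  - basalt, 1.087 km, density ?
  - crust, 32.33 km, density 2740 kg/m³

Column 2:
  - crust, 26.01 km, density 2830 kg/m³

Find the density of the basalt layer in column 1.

Take the compensation level at the base of the deeper column (depth z_c below the surface of column 1) and equate Σ ρ_i t_i down to z_c; mantle fills any gap and the z_c terms cancel.
Column 1: 1.087×ρ + 32.33×2740 + (z_c − 33.417)×3390
Column 2: 2.082×0 + 26.01×2830 + (z_c − 2.082 − 26.01)×3390
The z_c×3390 term appears on both sides and cancels. Collect the known terms of each column as K = Σ(ρt)_known − 3390 × (depth of known layers): K_1 = 88584.2 − 3390×33.417 = −24699.43; K_2 = 73608.3 − 3390×(2.082 + 26.01) = −21623.58.
Balance: K_1 + 1.087×ρ = K_2, so ρ = (K_2 − K_1)/1.087 = 3075.85/1.087 = 2830 kg/m³.

2830 kg/m³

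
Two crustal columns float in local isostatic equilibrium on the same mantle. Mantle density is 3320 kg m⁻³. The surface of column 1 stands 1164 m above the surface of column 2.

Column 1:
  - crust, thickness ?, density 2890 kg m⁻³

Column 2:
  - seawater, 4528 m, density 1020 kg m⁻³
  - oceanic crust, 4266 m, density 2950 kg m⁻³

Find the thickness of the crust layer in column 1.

36900 m

Take the compensation level at the base of the deeper column (depth z_c below the surface of column 1) and equate Σ ρ_i t_i down to z_c; mantle fills any gap and the z_c terms cancel.
Column 1: x×2890 + (z_c − 0 − x)×3320
Column 2: 1164×0 + 4528×1020 + 4266×2950 + (z_c − 1164 − 8794)×3320
The z_c×3320 term appears on both sides and cancels. Collect the known terms of each column as K = Σ(ρt)_known − 3320 × (depth of known layers): K_1 = 0 − 3320×0 = 0; K_2 = 17203260 − 3320×(1164 + 8794) = −15857300.
Balance: K_1 − x×(3320 − 2890) = K_2, so x = (K_1 − K_2)/(3320 − 2890) = 15857300/430 = 36900 m.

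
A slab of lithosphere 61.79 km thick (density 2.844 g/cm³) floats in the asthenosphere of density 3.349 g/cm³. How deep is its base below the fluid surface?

52.5 km

Draft d = t ρ_obj/ρ_fluid = 61.79 km × 2.844/3.349 = 52.5 km.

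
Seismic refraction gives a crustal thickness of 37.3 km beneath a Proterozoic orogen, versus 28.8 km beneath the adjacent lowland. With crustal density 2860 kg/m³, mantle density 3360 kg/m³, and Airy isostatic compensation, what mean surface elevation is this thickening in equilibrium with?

Excess crust Δ = 37.3 km − 28.8 km = 8.5 km, split between elevation h and root r with h + r = Δ.
Airy balance ρ_c h = (ρ_m − ρ_c) r gives r = h ρ_c/(ρ_m − ρ_c), so h (1 + ρ_c/(ρ_m − ρ_c)) = Δ, i.e. h = Δ (ρ_m − ρ_c)/ρ_m.
h = 8.5 km × 500/3360 = 1.26 km.

1.26 km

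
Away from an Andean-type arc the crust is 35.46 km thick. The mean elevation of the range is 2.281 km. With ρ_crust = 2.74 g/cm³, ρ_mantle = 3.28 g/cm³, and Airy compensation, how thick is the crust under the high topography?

49.3 km

Root depth r = h ρ_c / (ρ_m − ρ_c) = 2.281 km × 2.74 / 0.54 = 11.57 km.
Total thickness = T + h + r = 35.46 km + 2.281 km + 11.57 km = 49.3 km.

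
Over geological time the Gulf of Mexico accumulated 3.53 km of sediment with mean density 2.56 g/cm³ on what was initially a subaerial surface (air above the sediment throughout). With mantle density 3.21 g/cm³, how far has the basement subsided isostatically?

2.82 km

Subaerial load: s = t ρ_sed / ρ_m = 3.53 km × 2.56/3.21 = 2.82 km.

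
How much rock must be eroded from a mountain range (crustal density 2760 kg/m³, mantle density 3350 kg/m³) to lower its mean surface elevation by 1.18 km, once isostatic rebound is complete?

Net drop Δ = e − u = e − e ρ_c/ρ_m = e (ρ_m − ρ_c)/ρ_m.
e = Δ ρ_m/(ρ_m − ρ_c) = 1.18 km × 3350/590 = 6.7 km.

6.7 km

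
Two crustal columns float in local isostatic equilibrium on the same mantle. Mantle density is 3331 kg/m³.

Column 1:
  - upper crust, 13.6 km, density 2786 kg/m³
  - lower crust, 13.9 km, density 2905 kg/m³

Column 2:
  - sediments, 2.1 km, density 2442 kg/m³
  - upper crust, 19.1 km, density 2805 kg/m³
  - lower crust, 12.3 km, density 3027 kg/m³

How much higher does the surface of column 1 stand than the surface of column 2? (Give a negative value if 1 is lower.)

For any compensation level in the mantle, the mantle terms cancel and isostasy reduces to e = (Σt_1 − Σt_2) − (Σ(ρt)_1 − Σ(ρt)_2) / ρ_m.
Σt_1 = 27.5 km; Σt_2 = 33.5 km; Σ(ρt)_1 = 78269.1; Σ(ρt)_2 = 95935.8 (in km·kg/m³).
e = (27.5 − 33.5) − (78269.1 − 95935.8) / 3331 = −0.696 km.

−0.696 km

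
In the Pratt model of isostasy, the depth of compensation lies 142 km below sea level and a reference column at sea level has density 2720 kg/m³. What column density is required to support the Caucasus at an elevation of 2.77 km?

2670 kg/m³

Pratt balance: ρ_ref D = ρ (D + h).
ρ = ρ_ref D/(D + h) = 2720 × 142 km/(142 km + 2.77 km) = 2670 kg/m³.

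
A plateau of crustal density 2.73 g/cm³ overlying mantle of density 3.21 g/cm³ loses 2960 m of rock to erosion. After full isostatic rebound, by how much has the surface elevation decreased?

Rebound u = e ρ_c/ρ_m = 2960 m × 2.73/3.21 = 2517 m.
Net surface drop = e − u = 2960 m − 2517 m = e (ρ_m − ρ_c)/ρ_m = 443 m.

443 m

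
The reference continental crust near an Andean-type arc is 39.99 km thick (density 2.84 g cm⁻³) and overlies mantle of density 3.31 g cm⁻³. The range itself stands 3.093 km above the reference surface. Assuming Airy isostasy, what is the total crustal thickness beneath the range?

Root depth r = h ρ_c / (ρ_m − ρ_c) = 3.093 km × 2.84 / 0.47 = 18.69 km.
Total thickness = T + h + r = 39.99 km + 3.093 km + 18.69 km = 61.8 km.

61.8 km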